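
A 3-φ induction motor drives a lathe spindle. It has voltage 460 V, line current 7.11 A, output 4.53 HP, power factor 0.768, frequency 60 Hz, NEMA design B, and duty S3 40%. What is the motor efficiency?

P_out = 4.53 × 746 = 3379 W
P_in = √3·V_L·I_L·cosφ = 1.732 × 460 × 7.11 × 0.768 = 4350 W
η = P_out / P_in = 3379 / 4350 = 0.777 = 77.7%

77.7 %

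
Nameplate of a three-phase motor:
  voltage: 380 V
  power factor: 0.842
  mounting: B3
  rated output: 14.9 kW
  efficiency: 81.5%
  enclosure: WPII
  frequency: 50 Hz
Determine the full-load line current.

P_out = 14.9 kW = 14900 W
P_in = P_out / η = 14900 / 0.815 = 18282 W
I_L = P_in / (√3·V_L·cosφ) = 18282 / (1.732 × 380 × 0.842) = 33 A

33 A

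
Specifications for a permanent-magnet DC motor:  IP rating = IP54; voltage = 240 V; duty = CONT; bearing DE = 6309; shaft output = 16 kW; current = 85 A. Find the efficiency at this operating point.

78.4 %

P_out = 16 kW = 16000 W
P_in = V·I = 240 × 85 = 20400 W
η = P_out / P_in = 16000 / 20400 = 0.784 = 78.4%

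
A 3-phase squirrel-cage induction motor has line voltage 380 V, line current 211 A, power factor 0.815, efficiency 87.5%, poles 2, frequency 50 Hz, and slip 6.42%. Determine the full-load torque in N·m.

P_in = √3·V·I·cosφ = 1.732 × 380 × 211 × 0.815 = 113180 W
P_out = η·P_in = 0.875 × 113180 = 99033 W
n_s = 120×50/2 = 3000 rpm; n = 3000×(1−0.0642) = 2807 rpm
ω = 2π×2807/60 = 293.9 rad/s
τ = P_out/ω = 99033/293.9 = 337 N·m

337 N·m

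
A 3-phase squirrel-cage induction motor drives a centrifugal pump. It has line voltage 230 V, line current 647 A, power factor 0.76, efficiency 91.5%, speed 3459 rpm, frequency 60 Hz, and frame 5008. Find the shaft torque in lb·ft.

P_in = √3·V·I·cosφ = 1.732 × 230 × 647 × 0.76 = 195882 W
P_out = η·P_in = 0.915 × 195882 = 179232 W
n = 3459 rpm
ω = 2π×3459/60 = 362.2 rad/s
τ = P_out/ω = 179232/362.2 = 494.8 N·m
In lb·ft: 494.8/1.356 = 365 lb·ft

365 lb·ft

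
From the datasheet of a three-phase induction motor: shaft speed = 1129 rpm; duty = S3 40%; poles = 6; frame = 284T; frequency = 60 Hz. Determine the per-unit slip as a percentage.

n_s = 120f/p = 120×60/6 = 1200 rpm
s = (n_s − n)/n_s = (1200 − 1129)/1200 = 0.0592

5.9 %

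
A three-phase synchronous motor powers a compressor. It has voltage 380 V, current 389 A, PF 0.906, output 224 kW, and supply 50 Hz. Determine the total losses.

7960 W

P_in = √3·V·I·cosφ = 1.732×380×389×0.906 = 231958 W
P_out = 224000 W
Losses = P_in − P_out = 231958 − 224000 = 7958 W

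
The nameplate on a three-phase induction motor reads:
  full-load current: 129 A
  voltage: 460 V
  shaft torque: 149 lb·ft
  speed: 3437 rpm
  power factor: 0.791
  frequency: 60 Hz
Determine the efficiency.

τ = 149 lb·ft × 1.356 = 202 N·m
ω = 2π × 3437/60 = 359.9 rad/s; P_out = τω = 202 × 359.9 = 72700 W
P_in = √3·V_L·I_L·cosφ = 1.732 × 460 × 129 × 0.791 = 81297 W
η = P_out / P_in = 72700 / 81297 = 0.894 = 89.4%

89.4 %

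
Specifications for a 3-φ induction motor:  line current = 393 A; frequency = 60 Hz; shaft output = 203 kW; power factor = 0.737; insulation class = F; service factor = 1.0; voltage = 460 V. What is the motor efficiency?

P_out = 203 kW = 203000 W
P_in = √3·V_L·I_L·cosφ = 1.732 × 460 × 393 × 0.737 = 230763 W
η = P_out / P_in = 203000 / 230763 = 0.880 = 88.0%

88.0 %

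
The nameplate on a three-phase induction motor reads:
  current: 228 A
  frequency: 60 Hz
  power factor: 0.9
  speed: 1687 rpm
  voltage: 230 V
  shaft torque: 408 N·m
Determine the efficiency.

ω = 2π × 1687/60 = 176.7 rad/s; P_out = τω = 408 × 176.7 = 72094 W
P_in = √3·V_L·I_L·cosφ = 1.732 × 230 × 228 × 0.9 = 81743 W
η = P_out / P_in = 72094 / 81743 = 0.882 = 88.2%

88.2 %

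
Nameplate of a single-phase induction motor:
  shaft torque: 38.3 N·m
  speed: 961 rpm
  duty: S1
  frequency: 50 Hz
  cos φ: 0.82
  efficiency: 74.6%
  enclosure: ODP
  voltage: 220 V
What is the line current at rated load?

ω = 2π×961/60 = 100.6 rad/s; P_out = τω = 38.3 × 100.6 = 3853 W
P_in = P_out / η = 3853 / 0.746 = 5165 W
I = P_in / (V·cosφ) = 5165 / (220 × 0.82) = 28.6 A

28.6 A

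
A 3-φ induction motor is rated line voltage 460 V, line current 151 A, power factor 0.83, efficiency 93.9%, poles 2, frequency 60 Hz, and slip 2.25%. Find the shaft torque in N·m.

P_in = √3·V·I·cosφ = 1.732 × 460 × 151 × 0.83 = 99853 W
P_out = η·P_in = 0.939 × 99853 = 93762 W
n_s = 120×60/2 = 3600 rpm; n = 3600×(1−0.0225) = 3519 rpm
ω = 2π×3519/60 = 368.5 rad/s
τ = P_out/ω = 93762/368.5 = 254 N·m

254 N·m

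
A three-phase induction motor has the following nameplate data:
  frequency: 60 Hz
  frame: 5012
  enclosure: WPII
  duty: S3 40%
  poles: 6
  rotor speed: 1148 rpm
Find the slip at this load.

4.33 %

n_s = 120f/p = 120×60/6 = 1200 rpm
s = (n_s − n)/n_s = (1200 − 1148)/1200 = 0.0433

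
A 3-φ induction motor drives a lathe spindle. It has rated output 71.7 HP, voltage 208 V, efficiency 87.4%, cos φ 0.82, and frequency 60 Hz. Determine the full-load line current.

P_out = 71.7 × 746 = 53488 W
P_in = P_out / η = 53488 / 0.874 = 61199 W
I_L = P_in / (√3·V_L·cosφ) = 61199 / (1.732 × 208 × 0.82) = 207 A

207 A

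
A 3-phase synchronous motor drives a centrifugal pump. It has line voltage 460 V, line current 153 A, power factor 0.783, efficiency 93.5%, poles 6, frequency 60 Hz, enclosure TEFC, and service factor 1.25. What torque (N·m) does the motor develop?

P_in = √3·V·I·cosφ = 1.732 × 460 × 153 × 0.783 = 95446 W
P_out = η·P_in = 0.935 × 95446 = 89242 W
n = n_s = 120×60/6 = 1200 rpm (synchronous)
ω = 2π×1200/60 = 125.7 rad/s
τ = P_out/ω = 89242/125.7 = 710 N·m

710 N·m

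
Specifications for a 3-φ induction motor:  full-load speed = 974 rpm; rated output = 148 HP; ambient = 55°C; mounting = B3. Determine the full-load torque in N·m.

1080 N·m

P_out = 148 × 746 = 110408 W
ω = 2π × 974/60 = 102 rad/s
τ = P_out/ω = 110408/102 = 1080 N·m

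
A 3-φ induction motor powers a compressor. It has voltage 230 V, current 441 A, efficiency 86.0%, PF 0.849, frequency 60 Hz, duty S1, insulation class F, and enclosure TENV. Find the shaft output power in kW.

P_in = √3·V·I·cosφ = 1.732 × 230 × 441 × 0.849 = 149150 W
P_out = η·P_in = 0.86 × 149150 = 128269 W

128 kW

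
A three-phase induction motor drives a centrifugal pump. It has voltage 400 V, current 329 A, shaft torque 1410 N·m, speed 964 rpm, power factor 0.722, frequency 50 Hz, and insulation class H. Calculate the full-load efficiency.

ω = 2π × 964/60 = 100.9 rad/s; P_out = τω = 1410 × 100.9 = 142269 W
P_in = √3·V_L·I_L·cosφ = 1.732 × 400 × 329 × 0.722 = 164566 W
η = P_out / P_in = 142269 / 164566 = 0.865 = 86.5%

86.5 %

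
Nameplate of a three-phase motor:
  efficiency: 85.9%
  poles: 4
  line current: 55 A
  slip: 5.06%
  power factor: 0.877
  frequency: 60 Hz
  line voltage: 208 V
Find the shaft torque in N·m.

83.4 N·m

P_in = √3·V·I·cosφ = 1.732 × 208 × 55 × 0.877 = 17377 W
P_out = η·P_in = 0.859 × 17377 = 14927 W
n_s = 120×60/4 = 1800 rpm; n = 1800×(1−0.0506) = 1709 rpm
ω = 2π×1709/60 = 179 rad/s
τ = P_out/ω = 14927/179 = 83.4 N·m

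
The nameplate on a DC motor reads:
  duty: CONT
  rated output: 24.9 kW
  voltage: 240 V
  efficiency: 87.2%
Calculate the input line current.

119 A

P_out = 24.9 kW = 24900 W
P_in = P_out / η = 24900 / 0.872 = 28555 W
I = P_in / V = 28555 / 240 = 119 A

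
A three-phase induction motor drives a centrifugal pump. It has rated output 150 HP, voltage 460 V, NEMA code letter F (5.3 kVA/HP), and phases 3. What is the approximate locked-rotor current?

998 A

S_LR = 5.3 × 150 = 795 kVA
I_LR = S_LR/(√3·V_L) = 795000/(1.732×460) = 998 A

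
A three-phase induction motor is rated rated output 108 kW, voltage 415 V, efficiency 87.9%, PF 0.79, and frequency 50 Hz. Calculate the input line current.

P_out = 108 kW = 108000 W
P_in = P_out / η = 108000 / 0.879 = 122867 W
I_L = P_in / (√3·V_L·cosφ) = 122867 / (1.732 × 415 × 0.79) = 216 A

216 A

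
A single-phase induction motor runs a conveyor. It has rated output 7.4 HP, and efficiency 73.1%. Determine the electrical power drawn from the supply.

7.55 kW

P_out = 7.4 × 746 = 5520 W
P_in = P_out/η = 5520/0.731 = 7551 W = 7.55 kW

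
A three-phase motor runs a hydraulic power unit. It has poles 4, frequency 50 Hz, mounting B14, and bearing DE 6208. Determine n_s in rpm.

n_s = 120f/p = 120×50/4 = 1500 rpm

1500 rpm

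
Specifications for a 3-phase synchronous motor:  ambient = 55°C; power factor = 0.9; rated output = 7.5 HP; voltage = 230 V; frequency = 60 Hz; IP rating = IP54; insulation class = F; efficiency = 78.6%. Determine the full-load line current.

P_out = 7.5 × 746 = 5595 W
P_in = P_out / η = 5595 / 0.786 = 7118 W
I_L = P_in / (√3·V_L·cosφ) = 7118 / (1.732 × 230 × 0.9) = 19.9 A

19.9 A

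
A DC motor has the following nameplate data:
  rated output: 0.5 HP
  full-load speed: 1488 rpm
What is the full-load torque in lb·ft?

1.77 lb·ft

P_out = 0.5 × 746 = 373 W
ω = 2π × 1488/60 = 155.8 rad/s
τ = P_out/ω = 373/155.8 = 2.394 N·m
In lb·ft: 2.394/1.356 = 1.77 lb·ft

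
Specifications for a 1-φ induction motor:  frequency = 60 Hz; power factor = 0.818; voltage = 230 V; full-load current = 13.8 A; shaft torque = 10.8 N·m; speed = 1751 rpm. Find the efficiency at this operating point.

76.3 %

ω = 2π × 1751/60 = 183.4 rad/s; P_out = τω = 10.8 × 183.4 = 1981 W
P_in = V·I·cosφ = 230 × 13.8 × 0.818 = 2596 W
η = P_out / P_in = 1981 / 2596 = 0.763 = 76.3%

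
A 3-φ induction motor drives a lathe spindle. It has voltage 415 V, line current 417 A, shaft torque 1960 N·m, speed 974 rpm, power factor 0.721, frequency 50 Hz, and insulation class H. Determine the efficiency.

92.5 %

ω = 2π × 974/60 = 102 rad/s; P_out = τω = 1960 × 102 = 199920 W
P_in = √3·V_L·I_L·cosφ = 1.732 × 415 × 417 × 0.721 = 216106 W
η = P_out / P_in = 199920 / 216106 = 0.925 = 92.5%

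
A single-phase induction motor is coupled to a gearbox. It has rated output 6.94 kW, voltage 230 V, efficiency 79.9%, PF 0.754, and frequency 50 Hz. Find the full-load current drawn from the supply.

50.1 A

P_out = 6.94 kW = 6940 W
P_in = P_out / η = 6940 / 0.799 = 8686 W
I = P_in / (V·cosφ) = 8686 / (230 × 0.754) = 50.1 A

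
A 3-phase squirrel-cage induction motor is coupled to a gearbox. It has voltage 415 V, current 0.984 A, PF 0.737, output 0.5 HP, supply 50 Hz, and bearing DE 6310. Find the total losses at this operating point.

148 W

P_in = √3·V·I·cosφ = 1.732×415×0.984×0.737 = 521 W
P_out = 0.5×746 = 373 W
Losses = P_in − P_out = 521 − 373 = 148 W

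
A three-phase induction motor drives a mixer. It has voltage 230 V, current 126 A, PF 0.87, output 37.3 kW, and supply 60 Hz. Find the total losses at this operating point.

P_in = √3·V·I·cosφ = 1.732×230×126×0.87 = 43668 W
P_out = 37300 W
Losses = P_in − P_out = 43668 − 37300 = 6368 W

6.37 kW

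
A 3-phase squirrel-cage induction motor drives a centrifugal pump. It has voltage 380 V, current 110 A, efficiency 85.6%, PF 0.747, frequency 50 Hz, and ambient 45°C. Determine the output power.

46.3 kW

P_in = √3·V·I·cosφ = 1.732 × 380 × 110 × 0.747 = 54081 W
P_out = η·P_in = 0.856 × 54081 = 46293 W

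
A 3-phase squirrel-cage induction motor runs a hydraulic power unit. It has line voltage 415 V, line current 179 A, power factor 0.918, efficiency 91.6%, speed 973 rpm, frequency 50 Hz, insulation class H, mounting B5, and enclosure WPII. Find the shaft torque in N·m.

1060 N·m

P_in = √3·V·I·cosφ = 1.732 × 415 × 179 × 0.918 = 118111 W
P_out = η·P_in = 0.916 × 118111 = 108190 W
n = 973 rpm
ω = 2π×973/60 = 101.9 rad/s
τ = P_out/ω = 108190/101.9 = 1060 N·m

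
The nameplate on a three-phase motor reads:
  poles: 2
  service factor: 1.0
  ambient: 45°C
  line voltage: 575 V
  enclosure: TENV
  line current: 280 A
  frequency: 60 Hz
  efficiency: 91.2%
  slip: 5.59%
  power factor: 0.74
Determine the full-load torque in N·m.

529 N·m

P_in = √3·V·I·cosφ = 1.732 × 575 × 280 × 0.74 = 206350 W
P_out = η·P_in = 0.912 × 206350 = 188191 W
n_s = 120×60/2 = 3600 rpm; n = 3600×(1−0.0559) = 3399 rpm
ω = 2π×3399/60 = 355.9 rad/s
τ = P_out/ω = 188191/355.9 = 529 N·m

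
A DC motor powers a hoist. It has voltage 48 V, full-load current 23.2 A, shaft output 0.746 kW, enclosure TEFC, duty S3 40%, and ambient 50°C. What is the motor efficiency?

P_out = 0.746 kW = 746 W
P_in = V·I = 48 × 23.2 = 1114 W
η = P_out / P_in = 746 / 1114 = 0.670 = 67.0%

67.0 %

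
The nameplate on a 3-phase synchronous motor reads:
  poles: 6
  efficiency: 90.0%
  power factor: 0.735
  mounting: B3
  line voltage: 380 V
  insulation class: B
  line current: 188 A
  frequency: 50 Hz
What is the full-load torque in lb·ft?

P_in = √3·V·I·cosφ = 1.732 × 380 × 188 × 0.735 = 90945 W
P_out = η·P_in = 0.9 × 90945 = 81851 W
n = n_s = 120×50/6 = 1000 rpm (synchronous)
ω = 2π×1000/60 = 104.7 rad/s
τ = P_out/ω = 81851/104.7 = 781.8 N·m
In lb·ft: 781.8/1.356 = 577 lb·ft

577 lb·ft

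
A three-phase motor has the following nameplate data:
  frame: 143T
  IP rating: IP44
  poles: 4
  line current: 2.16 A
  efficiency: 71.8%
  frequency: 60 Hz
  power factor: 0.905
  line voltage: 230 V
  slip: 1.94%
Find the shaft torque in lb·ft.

P_in = √3·V·I·cosφ = 1.732 × 230 × 2.16 × 0.905 = 779 W
P_out = η·P_in = 0.718 × 779 = 559 W
n_s = 120×60/4 = 1800 rpm; n = 1800×(1−0.0194) = 1765 rpm
ω = 2π×1765/60 = 184.8 rad/s
τ = P_out/ω = 559/184.8 = 3.025 N·m
In lb·ft: 3.025/1.356 = 2.23 lb·ft

2.23 lb·ft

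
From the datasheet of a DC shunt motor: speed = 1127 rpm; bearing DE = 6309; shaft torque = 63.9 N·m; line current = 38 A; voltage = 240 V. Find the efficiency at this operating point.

82.7 %

ω = 2π × 1127/60 = 118 rad/s; P_out = τω = 63.9 × 118 = 7540 W
P_in = V·I = 240 × 38 = 9120 W
η = P_out / P_in = 7540 / 9120 = 0.827 = 82.7%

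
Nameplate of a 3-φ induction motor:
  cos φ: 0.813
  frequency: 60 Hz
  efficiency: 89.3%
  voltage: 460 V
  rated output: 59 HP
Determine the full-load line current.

76.1 A

P_out = 59 × 746 = 44014 W
P_in = P_out / η = 44014 / 0.893 = 49288 W
I_L = P_in / (√3·V_L·cosφ) = 49288 / (1.732 × 460 × 0.813) = 76.1 A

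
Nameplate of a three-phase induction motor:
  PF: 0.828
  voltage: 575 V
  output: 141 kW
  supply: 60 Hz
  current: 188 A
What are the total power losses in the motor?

P_in = √3·V·I·cosφ = 1.732×575×188×0.828 = 155026 W
P_out = 141000 W
Losses = P_in − P_out = 155026 − 141000 = 14026 W

14000 W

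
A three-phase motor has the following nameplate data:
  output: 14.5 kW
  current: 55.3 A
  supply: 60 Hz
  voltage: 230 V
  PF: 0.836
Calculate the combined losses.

P_in = √3·V·I·cosφ = 1.732×230×55.3×0.836 = 18417 W
P_out = 14500 W
Losses = P_in − P_out = 18417 − 14500 = 3917 W

3920 W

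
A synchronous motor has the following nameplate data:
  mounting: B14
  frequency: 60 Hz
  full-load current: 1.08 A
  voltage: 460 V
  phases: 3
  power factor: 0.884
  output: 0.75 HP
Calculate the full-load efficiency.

73.6 %

P_out = 0.75 × 746 = 560 W
P_in = √3·V_L·I_L·cosφ = 1.732 × 460 × 1.08 × 0.884 = 761 W
η = P_out / P_in = 560 / 761 = 0.736 = 73.6%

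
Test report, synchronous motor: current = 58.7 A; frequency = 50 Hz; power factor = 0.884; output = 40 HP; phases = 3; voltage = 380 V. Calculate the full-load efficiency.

P_out = 40 × 746 = 29840 W
P_in = √3·V_L·I_L·cosφ = 1.732 × 380 × 58.7 × 0.884 = 34152 W
η = P_out / P_in = 29840 / 34152 = 0.874 = 87.4%

87.4 %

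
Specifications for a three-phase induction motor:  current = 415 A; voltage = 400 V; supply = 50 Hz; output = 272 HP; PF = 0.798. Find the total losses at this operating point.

P_in = √3·V·I·cosφ = 1.732×400×415×0.798 = 229435 W
P_out = 272×746 = 202912 W
Losses = P_in − P_out = 229435 − 202912 = 26523 W

26500 W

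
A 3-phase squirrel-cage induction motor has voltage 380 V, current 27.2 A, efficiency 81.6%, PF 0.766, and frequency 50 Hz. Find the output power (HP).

P_in = √3·V·I·cosφ = 1.732 × 380 × 27.2 × 0.766 = 13713 W
P_out = η·P_in = 0.816 × 13713 = 11190 W
= 11190/746 = 15 HP

15 HP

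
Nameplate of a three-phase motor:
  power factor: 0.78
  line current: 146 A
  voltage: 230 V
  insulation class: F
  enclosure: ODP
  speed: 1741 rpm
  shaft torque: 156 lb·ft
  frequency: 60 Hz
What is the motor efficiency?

85.0 %

τ = 156 lb·ft × 1.356 = 211.5 N·m
ω = 2π × 1741/60 = 182.3 rad/s; P_out = τω = 211.5 × 182.3 = 38556 W
P_in = √3·V_L·I_L·cosφ = 1.732 × 230 × 146 × 0.78 = 45365 W
η = P_out / P_in = 38556 / 45365 = 0.850 = 85.0%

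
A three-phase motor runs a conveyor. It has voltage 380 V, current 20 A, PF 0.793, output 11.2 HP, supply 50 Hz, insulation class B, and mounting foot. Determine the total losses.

P_in = √3·V·I·cosφ = 1.732×380×20×0.793 = 10438 W
P_out = 11.2×746 = 8355 W
Losses = P_in − P_out = 10438 − 8355 = 2083 W

2080 W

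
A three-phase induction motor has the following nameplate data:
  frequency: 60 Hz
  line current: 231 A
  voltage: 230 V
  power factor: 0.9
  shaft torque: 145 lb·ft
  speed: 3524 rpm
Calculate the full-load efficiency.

τ = 145 lb·ft × 1.356 = 196.6 N·m
ω = 2π × 3524/60 = 369 rad/s; P_out = τω = 196.6 × 369 = 72545 W
P_in = √3·V_L·I_L·cosφ = 1.732 × 230 × 231 × 0.9 = 82819 W
η = P_out / P_in = 72545 / 82819 = 0.876 = 87.6%

87.6 %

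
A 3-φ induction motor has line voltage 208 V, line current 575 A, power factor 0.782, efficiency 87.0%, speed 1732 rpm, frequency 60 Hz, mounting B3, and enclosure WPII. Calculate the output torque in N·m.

P_in = √3·V·I·cosφ = 1.732 × 208 × 575 × 0.782 = 161989 W
P_out = η·P_in = 0.87 × 161989 = 140930 W
n = 1732 rpm
ω = 2π×1732/60 = 181.4 rad/s
τ = P_out/ω = 140930/181.4 = 777 N·m

777 N·m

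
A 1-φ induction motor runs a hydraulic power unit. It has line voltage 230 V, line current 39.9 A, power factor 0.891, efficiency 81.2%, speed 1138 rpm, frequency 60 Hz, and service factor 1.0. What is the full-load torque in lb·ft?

P_in = V·I·cosφ = 230 × 39.9 × 0.891 = 8177 W
P_out = η·P_in = 0.812 × 8177 = 6640 W
n = 1138 rpm
ω = 2π×1138/60 = 119.2 rad/s
τ = P_out/ω = 6640/119.2 = 55.7 N·m
In lb·ft: 55.7/1.356 = 41.1 lb·ft

41.1 lb·ft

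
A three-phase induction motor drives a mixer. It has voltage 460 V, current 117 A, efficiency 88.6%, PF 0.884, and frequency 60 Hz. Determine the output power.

73 kW

P_in = √3·V·I·cosφ = 1.732 × 460 × 117 × 0.884 = 82403 W
P_out = η·P_in = 0.886 × 82403 = 73009 W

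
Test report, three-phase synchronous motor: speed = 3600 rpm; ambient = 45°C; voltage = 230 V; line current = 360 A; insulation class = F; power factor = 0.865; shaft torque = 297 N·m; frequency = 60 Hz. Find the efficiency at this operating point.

90.3 %

ω = 2π × 3600/60 = 377 rad/s; P_out = τω = 297 × 377 = 111969 W
P_in = √3·V_L·I_L·cosφ = 1.732 × 230 × 360 × 0.865 = 124049 W
η = P_out / P_in = 111969 / 124049 = 0.903 = 90.3%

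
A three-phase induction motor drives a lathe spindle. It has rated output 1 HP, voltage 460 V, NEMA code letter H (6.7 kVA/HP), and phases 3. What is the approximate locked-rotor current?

S_LR = 6.7 × 1 = 6.7 kVA
I_LR = S_LR/(√3·V_L) = 6700/(1.732×460) = 8.41 A

8.41 A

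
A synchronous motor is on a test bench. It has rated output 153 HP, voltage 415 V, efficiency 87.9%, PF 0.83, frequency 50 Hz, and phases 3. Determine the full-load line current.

P_out = 153 × 746 = 114138 W
P_in = P_out / η = 114138 / 0.879 = 129850 W
I_L = P_in / (√3·V_L·cosφ) = 129850 / (1.732 × 415 × 0.83) = 218 A

218 A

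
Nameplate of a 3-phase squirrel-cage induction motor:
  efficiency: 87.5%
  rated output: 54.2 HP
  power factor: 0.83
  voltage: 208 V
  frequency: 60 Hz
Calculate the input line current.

155 A

P_out = 54.2 × 746 = 40433 W
P_in = P_out / η = 40433 / 0.875 = 46209 W
I_L = P_in / (√3·V_L·cosφ) = 46209 / (1.732 × 208 × 0.83) = 155 A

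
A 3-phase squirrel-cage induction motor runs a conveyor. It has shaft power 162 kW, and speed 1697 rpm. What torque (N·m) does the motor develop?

ω = 2π × 1697/60 = 177.7 rad/s
τ = P/ω = 162000/177.7 = 912 N·m

912 N·m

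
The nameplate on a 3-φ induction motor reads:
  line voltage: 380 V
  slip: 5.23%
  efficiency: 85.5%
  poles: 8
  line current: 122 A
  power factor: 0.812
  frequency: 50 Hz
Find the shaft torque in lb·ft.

P_in = √3·V·I·cosφ = 1.732 × 380 × 122 × 0.812 = 65200 W
P_out = η·P_in = 0.855 × 65200 = 55746 W
n_s = 120×50/8 = 750 rpm; n = 750×(1−0.0523) = 711 rpm
ω = 2π×711/60 = 74.46 rad/s
τ = P_out/ω = 55746/74.46 = 748.7 N·m
In lb·ft: 748.7/1.356 = 552 lb·ft

552 lb·ft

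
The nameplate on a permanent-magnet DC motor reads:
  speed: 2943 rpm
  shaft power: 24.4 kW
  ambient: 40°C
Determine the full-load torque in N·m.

79.2 N·m

ω = 2π × 2943/60 = 308.2 rad/s
τ = P/ω = 24400/308.2 = 79.2 N·m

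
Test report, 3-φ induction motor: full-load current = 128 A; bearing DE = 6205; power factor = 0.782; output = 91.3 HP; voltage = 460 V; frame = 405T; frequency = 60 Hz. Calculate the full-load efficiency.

P_out = 91.3 × 746 = 68110 W
P_in = √3·V_L·I_L·cosφ = 1.732 × 460 × 128 × 0.782 = 79748 W
η = P_out / P_in = 68110 / 79748 = 0.854 = 85.4%

85.4 %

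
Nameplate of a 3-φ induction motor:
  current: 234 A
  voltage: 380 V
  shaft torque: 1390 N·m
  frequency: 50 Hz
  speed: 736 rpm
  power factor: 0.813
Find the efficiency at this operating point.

85.6 %

ω = 2π × 736/60 = 77.07 rad/s; P_out = τω = 1390 × 77.07 = 107127 W
P_in = √3·V_L·I_L·cosφ = 1.732 × 380 × 234 × 0.813 = 125210 W
η = P_out / P_in = 107127 / 125210 = 0.856 = 85.6%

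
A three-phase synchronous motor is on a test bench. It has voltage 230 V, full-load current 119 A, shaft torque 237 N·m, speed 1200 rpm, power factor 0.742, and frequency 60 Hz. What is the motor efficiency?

ω = 2π × 1200/60 = 125.7 rad/s; P_out = τω = 237 × 125.7 = 29791 W
P_in = √3·V_L·I_L·cosφ = 1.732 × 230 × 119 × 0.742 = 35174 W
η = P_out / P_in = 29791 / 35174 = 0.847 = 84.7%

84.7 %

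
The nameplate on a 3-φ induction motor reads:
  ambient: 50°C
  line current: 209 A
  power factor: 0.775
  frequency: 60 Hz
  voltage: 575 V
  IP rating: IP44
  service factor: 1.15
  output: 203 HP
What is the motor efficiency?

P_out = 203 × 746 = 151438 W
P_in = √3·V_L·I_L·cosφ = 1.732 × 575 × 209 × 0.775 = 161311 W
η = P_out / P_in = 151438 / 161311 = 0.939 = 93.9%

93.9 %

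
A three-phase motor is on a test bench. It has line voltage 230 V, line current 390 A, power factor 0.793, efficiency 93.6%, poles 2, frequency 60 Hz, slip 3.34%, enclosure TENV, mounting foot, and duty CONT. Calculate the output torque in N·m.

316 N·m

P_in = √3·V·I·cosφ = 1.732 × 230 × 390 × 0.793 = 123201 W
P_out = η·P_in = 0.936 × 123201 = 115316 W
n_s = 120×60/2 = 3600 rpm; n = 3600×(1−0.0334) = 3480 rpm
ω = 2π×3480/60 = 364.4 rad/s
τ = P_out/ω = 115316/364.4 = 316 N·m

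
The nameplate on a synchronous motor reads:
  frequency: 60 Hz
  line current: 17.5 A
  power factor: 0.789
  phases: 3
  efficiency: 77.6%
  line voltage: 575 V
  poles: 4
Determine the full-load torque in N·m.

P_in = √3·V·I·cosφ = 1.732 × 575 × 17.5 × 0.789 = 13751 W
P_out = η·P_in = 0.776 × 13751 = 10671 W
n = n_s = 120×60/4 = 1800 rpm (synchronous)
ω = 2π×1800/60 = 188.5 rad/s
τ = P_out/ω = 10671/188.5 = 56.6 N·m

56.6 N·m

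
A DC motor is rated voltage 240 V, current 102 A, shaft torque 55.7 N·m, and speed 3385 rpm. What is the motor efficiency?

ω = 2π × 3385/60 = 354.5 rad/s; P_out = τω = 55.7 × 354.5 = 19746 W
P_in = V·I = 240 × 102 = 24480 W
η = P_out / P_in = 19746 / 24480 = 0.807 = 80.7%

80.7 %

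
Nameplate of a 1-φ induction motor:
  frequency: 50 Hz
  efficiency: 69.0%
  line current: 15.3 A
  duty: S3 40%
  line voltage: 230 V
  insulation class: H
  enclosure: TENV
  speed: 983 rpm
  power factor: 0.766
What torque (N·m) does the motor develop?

P_in = V·I·cosφ = 230 × 15.3 × 0.766 = 2696 W
P_out = η·P_in = 0.69 × 2696 = 1860 W
n = 983 rpm
ω = 2π×983/60 = 102.9 rad/s
τ = P_out/ω = 1860/102.9 = 18.1 N·m

18.1 N·m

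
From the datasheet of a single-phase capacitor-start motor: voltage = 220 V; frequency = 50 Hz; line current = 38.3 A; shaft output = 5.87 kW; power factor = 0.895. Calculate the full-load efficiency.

77.8 %

P_out = 5.87 kW = 5870 W
P_in = V·I·cosφ = 220 × 38.3 × 0.895 = 7541 W
η = P_out / P_in = 5870 / 7541 = 0.778 = 77.8%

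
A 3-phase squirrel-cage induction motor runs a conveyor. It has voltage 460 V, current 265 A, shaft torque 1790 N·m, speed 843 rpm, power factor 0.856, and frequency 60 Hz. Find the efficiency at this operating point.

ω = 2π × 843/60 = 88.28 rad/s; P_out = τω = 1790 × 88.28 = 158021 W
P_in = √3·V_L·I_L·cosφ = 1.732 × 460 × 265 × 0.856 = 180728 W
η = P_out / P_in = 158021 / 180728 = 0.874 = 87.4%

87.4 %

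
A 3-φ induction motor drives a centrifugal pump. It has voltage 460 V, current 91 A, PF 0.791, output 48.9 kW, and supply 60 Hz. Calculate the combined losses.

8.45 kW

P_in = √3·V·I·cosφ = 1.732×460×91×0.791 = 57349 W
P_out = 48900 W
Losses = P_in − P_out = 57349 − 48900 = 8449 W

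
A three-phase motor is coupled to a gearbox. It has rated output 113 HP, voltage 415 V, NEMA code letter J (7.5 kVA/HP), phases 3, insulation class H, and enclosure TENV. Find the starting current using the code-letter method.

S_LR = 7.5 × 113 = 847.5 kVA
I_LR = S_LR/(√3·V_L) = 847500/(1.732×415) = 1180 A

1180 A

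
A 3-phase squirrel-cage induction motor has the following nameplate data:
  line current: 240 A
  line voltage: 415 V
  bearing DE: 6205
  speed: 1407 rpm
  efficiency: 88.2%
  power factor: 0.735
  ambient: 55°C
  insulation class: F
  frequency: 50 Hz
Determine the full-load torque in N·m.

759 N·m

P_in = √3·V·I·cosφ = 1.732 × 415 × 240 × 0.735 = 126793 W
P_out = η·P_in = 0.882 × 126793 = 111831 W
n = 1407 rpm
ω = 2π×1407/60 = 147.3 rad/s
τ = P_out/ω = 111831/147.3 = 759 N·m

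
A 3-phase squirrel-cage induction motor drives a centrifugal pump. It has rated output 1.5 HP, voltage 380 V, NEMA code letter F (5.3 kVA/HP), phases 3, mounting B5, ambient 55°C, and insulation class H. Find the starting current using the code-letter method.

12.1 A

S_LR = 5.3 × 1.5 = 7.95 kVA
I_LR = S_LR/(√3·V_L) = 7950/(1.732×380) = 12.1 A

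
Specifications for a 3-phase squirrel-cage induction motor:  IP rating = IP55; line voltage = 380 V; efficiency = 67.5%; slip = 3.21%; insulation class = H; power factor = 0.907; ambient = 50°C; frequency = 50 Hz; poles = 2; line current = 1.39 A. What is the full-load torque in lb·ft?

1.36 lb·ft

P_in = √3·V·I·cosφ = 1.732 × 380 × 1.39 × 0.907 = 830 W
P_out = η·P_in = 0.675 × 830 = 560 W
n_s = 120×50/2 = 3000 rpm; n = 3000×(1−0.0321) = 2904 rpm
ω = 2π×2904/60 = 304.1 rad/s
τ = P_out/ω = 560/304.1 = 1.841 N·m
In lb·ft: 1.841/1.356 = 1.36 lb·ft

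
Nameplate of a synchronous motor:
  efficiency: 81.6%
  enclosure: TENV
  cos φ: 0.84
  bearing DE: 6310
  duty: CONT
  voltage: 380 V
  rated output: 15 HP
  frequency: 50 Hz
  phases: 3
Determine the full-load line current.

24.8 A

P_out = 15 × 746 = 11190 W
P_in = P_out / η = 11190 / 0.816 = 13713 W
I_L = P_in / (√3·V_L·cosφ) = 13713 / (1.732 × 380 × 0.84) = 24.8 A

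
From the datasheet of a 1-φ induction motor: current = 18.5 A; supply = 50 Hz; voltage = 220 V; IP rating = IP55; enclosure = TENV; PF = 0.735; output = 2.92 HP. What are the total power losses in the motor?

813 W

P_in = V·I·cosφ = 220×18.5×0.735 = 2991 W
P_out = 2.92×746 = 2178 W
Losses = P_in − P_out = 2991 − 2178 = 813 W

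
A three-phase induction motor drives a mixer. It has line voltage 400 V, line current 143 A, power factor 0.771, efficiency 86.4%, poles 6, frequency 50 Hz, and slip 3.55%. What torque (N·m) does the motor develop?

653 N·m

P_in = √3·V·I·cosφ = 1.732 × 400 × 143 × 0.771 = 76383 W
P_out = η·P_in = 0.864 × 76383 = 65995 W
n_s = 120×50/6 = 1000 rpm; n = 1000×(1−0.0355) = 965 rpm
ω = 2π×965/60 = 101.1 rad/s
τ = P_out/ω = 65995/101.1 = 653 N·m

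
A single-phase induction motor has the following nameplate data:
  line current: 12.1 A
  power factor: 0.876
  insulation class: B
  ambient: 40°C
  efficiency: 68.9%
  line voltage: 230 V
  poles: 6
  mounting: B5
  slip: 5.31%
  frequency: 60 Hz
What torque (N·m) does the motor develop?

P_in = V·I·cosφ = 230 × 12.1 × 0.876 = 2438 W
P_out = η·P_in = 0.689 × 2438 = 1680 W
n_s = 120×60/6 = 1200 rpm; n = 1200×(1−0.0531) = 1136 rpm
ω = 2π×1136/60 = 119 rad/s
τ = P_out/ω = 1680/119 = 14.1 N·m

14.1 N·m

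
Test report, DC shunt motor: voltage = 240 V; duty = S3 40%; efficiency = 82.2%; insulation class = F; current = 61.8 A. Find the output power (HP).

P_in = V·I = 240 × 61.8 = 14832 W
P_out = η·P_in = 0.822 × 14832 = 12192 W
= 12192/746 = 16.3 HP

16.3 HP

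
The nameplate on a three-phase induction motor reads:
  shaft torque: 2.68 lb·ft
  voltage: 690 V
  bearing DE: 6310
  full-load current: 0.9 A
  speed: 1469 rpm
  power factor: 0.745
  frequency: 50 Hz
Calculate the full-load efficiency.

τ = 2.68 lb·ft × 1.356 = 3.634 N·m
ω = 2π × 1469/60 = 153.8 rad/s; P_out = τω = 3.634 × 153.8 = 559 W
P_in = √3·V_L·I_L·cosφ = 1.732 × 690 × 0.9 × 0.745 = 801 W
η = P_out / P_in = 559 / 801 = 0.698 = 69.8%

69.8 %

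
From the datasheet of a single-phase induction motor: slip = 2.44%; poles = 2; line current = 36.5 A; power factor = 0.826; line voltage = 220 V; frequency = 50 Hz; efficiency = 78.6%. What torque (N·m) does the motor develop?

P_in = V·I·cosφ = 220 × 36.5 × 0.826 = 6633 W
P_out = η·P_in = 0.786 × 6633 = 5214 W
n_s = 120×50/2 = 3000 rpm; n = 3000×(1−0.0244) = 2927 rpm
ω = 2π×2927/60 = 306.5 rad/s
τ = P_out/ω = 5214/306.5 = 17 N·m

17 N·m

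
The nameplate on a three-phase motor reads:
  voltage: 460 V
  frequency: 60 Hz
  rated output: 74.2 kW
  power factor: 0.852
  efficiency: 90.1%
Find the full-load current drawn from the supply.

P_out = 74.2 kW = 74200 W
P_in = P_out / η = 74200 / 0.901 = 82353 W
I_L = P_in / (√3·V_L·cosφ) = 82353 / (1.732 × 460 × 0.852) = 121 A

121 A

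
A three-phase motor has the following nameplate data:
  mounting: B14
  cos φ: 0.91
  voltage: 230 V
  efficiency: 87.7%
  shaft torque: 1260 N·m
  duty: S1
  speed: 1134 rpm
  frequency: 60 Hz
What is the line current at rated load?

ω = 2π×1134/60 = 118.8 rad/s; P_out = τω = 1260 × 118.8 = 149688 W
P_in = P_out / η = 149688 / 0.877 = 170682 W
I_L = P_in / (√3·V_L·cosφ) = 170682 / (1.732 × 230 × 0.91) = 471 A

471 A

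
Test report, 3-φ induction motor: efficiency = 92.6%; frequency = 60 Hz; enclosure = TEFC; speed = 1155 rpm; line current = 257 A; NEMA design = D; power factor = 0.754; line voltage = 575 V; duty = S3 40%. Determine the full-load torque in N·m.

1480 N·m

P_in = √3·V·I·cosφ = 1.732 × 575 × 257 × 0.754 = 192984 W
P_out = η·P_in = 0.926 × 192984 = 178703 W
n = 1155 rpm
ω = 2π×1155/60 = 121 rad/s
τ = P_out/ω = 178703/121 = 1480 N·m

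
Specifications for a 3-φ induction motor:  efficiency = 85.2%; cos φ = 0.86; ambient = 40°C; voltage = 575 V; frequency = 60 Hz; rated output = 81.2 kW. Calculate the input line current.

P_out = 81.2 kW = 81200 W
P_in = P_out / η = 81200 / 0.852 = 95305 W
I_L = P_in / (√3·V_L·cosφ) = 95305 / (1.732 × 575 × 0.86) = 111 A

111 A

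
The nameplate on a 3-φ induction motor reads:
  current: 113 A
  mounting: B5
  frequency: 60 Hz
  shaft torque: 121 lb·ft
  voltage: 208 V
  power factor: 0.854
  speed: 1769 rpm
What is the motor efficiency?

87.4 %

τ = 121 lb·ft × 1.356 = 164.1 N·m
ω = 2π × 1769/60 = 185.2 rad/s; P_out = τω = 164.1 × 185.2 = 30391 W
P_in = √3·V_L·I_L·cosφ = 1.732 × 208 × 113 × 0.854 = 34765 W
η = P_out / P_in = 30391 / 34765 = 0.874 = 87.4%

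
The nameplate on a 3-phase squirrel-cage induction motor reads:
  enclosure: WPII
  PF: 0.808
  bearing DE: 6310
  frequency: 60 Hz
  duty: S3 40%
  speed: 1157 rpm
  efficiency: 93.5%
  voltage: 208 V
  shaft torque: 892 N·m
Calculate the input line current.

397 A

ω = 2π×1157/60 = 121.2 rad/s; P_out = τω = 892 × 121.2 = 108110 W
P_in = P_out / η = 108110 / 0.935 = 115626 W
I_L = P_in / (√3·V_L·cosφ) = 115626 / (1.732 × 208 × 0.808) = 397 A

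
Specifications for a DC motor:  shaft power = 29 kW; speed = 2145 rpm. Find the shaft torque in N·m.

ω = 2π × 2145/60 = 224.6 rad/s
τ = P/ω = 29000/224.6 = 129 N·m

129 N·m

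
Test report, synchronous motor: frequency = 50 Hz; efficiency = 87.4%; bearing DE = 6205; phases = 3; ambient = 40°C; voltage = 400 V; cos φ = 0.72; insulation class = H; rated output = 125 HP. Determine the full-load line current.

214 A

P_out = 125 × 746 = 93250 W
P_in = P_out / η = 93250 / 0.874 = 106693 W
I_L = P_in / (√3·V_L·cosφ) = 106693 / (1.732 × 400 × 0.72) = 214 A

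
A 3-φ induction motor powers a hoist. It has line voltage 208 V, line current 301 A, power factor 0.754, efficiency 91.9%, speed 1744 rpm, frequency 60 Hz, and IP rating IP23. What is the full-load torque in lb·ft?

303 lb·ft

P_in = √3·V·I·cosφ = 1.732 × 208 × 301 × 0.754 = 81762 W
P_out = η·P_in = 0.919 × 81762 = 75139 W
n = 1744 rpm
ω = 2π×1744/60 = 182.6 rad/s
τ = P_out/ω = 75139/182.6 = 411.5 N·m
In lb·ft: 411.5/1.356 = 303 lb·ft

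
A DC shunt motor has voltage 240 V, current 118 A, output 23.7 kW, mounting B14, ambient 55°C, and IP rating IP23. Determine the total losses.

P_in = V·I = 240×118 = 28320 W
P_out = 23700 W
Losses = P_in − P_out = 28320 − 23700 = 4620 W

4.62 kW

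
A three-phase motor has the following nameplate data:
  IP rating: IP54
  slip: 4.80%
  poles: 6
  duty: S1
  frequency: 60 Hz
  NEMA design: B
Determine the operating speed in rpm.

1142 rpm

n_s = 120f/p = 120×60/6 = 1200 rpm
n = n_s(1 − s) = 1200 × (1 − 0.048) = 1142 rpm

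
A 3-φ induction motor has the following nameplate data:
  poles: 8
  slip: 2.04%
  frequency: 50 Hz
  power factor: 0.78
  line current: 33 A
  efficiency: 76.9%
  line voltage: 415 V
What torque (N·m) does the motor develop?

185 N·m

P_in = √3·V·I·cosφ = 1.732 × 415 × 33 × 0.78 = 18501 W
P_out = η·P_in = 0.769 × 18501 = 14227 W
n_s = 120×50/8 = 750 rpm; n = 750×(1−0.0204) = 735 rpm
ω = 2π×735/60 = 76.97 rad/s
τ = P_out/ω = 14227/76.97 = 185 N·m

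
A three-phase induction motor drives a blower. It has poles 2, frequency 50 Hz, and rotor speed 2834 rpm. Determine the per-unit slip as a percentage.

n_s = 120f/p = 120×50/2 = 3000 rpm
s = (n_s − n)/n_s = (3000 − 2834)/3000 = 0.0553

5.5 %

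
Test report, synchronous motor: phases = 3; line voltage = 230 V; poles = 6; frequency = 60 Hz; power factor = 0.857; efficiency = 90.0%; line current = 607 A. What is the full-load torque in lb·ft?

1090 lb·ft

P_in = √3·V·I·cosφ = 1.732 × 230 × 607 × 0.857 = 207226 W
P_out = η·P_in = 0.9 × 207226 = 186503 W
n = n_s = 120×60/6 = 1200 rpm (synchronous)
ω = 2π×1200/60 = 125.7 rad/s
τ = P_out/ω = 186503/125.7 = 1484 N·m
In lb·ft: 1484/1.356 = 1090 lb·ft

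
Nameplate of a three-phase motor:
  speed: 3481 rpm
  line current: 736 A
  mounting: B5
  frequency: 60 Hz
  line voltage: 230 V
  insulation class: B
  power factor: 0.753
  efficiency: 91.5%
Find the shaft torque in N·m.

554 N·m

P_in = √3·V·I·cosφ = 1.732 × 230 × 736 × 0.753 = 220774 W
P_out = η·P_in = 0.915 × 220774 = 202008 W
n = 3481 rpm
ω = 2π×3481/60 = 364.5 rad/s
τ = P_out/ω = 202008/364.5 = 554 N·m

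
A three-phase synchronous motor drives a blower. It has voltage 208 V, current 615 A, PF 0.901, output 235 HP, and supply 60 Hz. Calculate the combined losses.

P_in = √3·V·I·cosφ = 1.732×208×615×0.901 = 199623 W
P_out = 235×746 = 175310 W
Losses = P_in − P_out = 199623 − 175310 = 24313 W

24.3 kW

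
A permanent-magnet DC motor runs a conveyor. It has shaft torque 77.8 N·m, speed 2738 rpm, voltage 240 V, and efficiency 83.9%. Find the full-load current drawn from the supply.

ω = 2π×2738/60 = 286.7 rad/s; P_out = τω = 77.8 × 286.7 = 22305 W
P_in = P_out / η = 22305 / 0.839 = 26585 W
I = P_in / V = 26585 / 240 = 111 A

111 A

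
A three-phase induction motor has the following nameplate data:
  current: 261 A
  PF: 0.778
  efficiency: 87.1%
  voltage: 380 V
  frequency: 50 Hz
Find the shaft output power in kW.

116 kW

P_in = √3·V·I·cosφ = 1.732 × 380 × 261 × 0.778 = 133645 W
P_out = η·P_in = 0.871 × 133645 = 116405 W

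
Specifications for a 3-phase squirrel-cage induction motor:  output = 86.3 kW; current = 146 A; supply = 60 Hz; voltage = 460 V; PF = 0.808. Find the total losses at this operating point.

7690 W

P_in = √3·V·I·cosφ = 1.732×460×146×0.808 = 93987 W
P_out = 86300 W
Losses = P_in − P_out = 93987 − 86300 = 7687 W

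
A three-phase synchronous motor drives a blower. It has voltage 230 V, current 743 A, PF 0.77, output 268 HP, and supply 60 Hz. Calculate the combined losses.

P_in = √3·V·I·cosφ = 1.732×230×743×0.77 = 227906 W
P_out = 268×746 = 199928 W
Losses = P_in − P_out = 227906 − 199928 = 27978 W

28000 W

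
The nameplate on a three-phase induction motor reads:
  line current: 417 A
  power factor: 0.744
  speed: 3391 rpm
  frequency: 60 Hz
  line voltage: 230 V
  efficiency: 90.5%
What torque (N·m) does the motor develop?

315 N·m

P_in = √3·V·I·cosφ = 1.732 × 230 × 417 × 0.744 = 123590 W
P_out = η·P_in = 0.905 × 123590 = 111849 W
n = 3391 rpm
ω = 2π×3391/60 = 355.1 rad/s
τ = P_out/ω = 111849/355.1 = 315 N·m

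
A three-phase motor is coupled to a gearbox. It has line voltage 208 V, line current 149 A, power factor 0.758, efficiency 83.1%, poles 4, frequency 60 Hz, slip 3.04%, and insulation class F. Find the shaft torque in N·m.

P_in = √3·V·I·cosφ = 1.732 × 208 × 149 × 0.758 = 40688 W
P_out = η·P_in = 0.831 × 40688 = 33812 W
n_s = 120×60/4 = 1800 rpm; n = 1800×(1−0.0304) = 1745 rpm
ω = 2π×1745/60 = 182.7 rad/s
τ = P_out/ω = 33812/182.7 = 185 N·m

185 N·m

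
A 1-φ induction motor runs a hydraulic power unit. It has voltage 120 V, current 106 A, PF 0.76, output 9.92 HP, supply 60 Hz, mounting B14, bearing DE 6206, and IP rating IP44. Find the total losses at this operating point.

P_in = V·I·cosφ = 120×106×0.76 = 9667 W
P_out = 9.92×746 = 7400 W
Losses = P_in − P_out = 9667 − 7400 = 2267 W

2.27 kW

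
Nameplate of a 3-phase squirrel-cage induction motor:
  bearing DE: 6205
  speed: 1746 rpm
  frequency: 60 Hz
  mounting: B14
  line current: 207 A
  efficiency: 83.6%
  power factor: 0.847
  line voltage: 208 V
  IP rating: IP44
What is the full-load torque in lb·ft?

213 lb·ft

P_in = √3·V·I·cosφ = 1.732 × 208 × 207 × 0.847 = 63163 W
P_out = η·P_in = 0.836 × 63163 = 52804 W
n = 1746 rpm
ω = 2π×1746/60 = 182.8 rad/s
τ = P_out/ω = 52804/182.8 = 288.9 N·m
In lb·ft: 288.9/1.356 = 213 lb·ft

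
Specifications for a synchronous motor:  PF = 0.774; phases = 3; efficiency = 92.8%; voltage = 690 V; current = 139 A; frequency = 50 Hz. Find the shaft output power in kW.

119 kW

P_in = √3·V·I·cosφ = 1.732 × 690 × 139 × 0.774 = 128574 W
P_out = η·P_in = 0.928 × 128574 = 119317 W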